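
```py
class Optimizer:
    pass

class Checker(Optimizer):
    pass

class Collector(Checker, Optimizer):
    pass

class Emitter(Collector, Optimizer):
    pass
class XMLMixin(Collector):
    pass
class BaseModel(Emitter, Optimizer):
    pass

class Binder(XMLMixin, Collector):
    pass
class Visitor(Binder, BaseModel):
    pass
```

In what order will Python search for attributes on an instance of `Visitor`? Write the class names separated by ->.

L[Visitor] = Visitor + merge(L[Binder], L[BaseModel], [Binder BaseModel])
  take Binder:  [Binder XMLMixin Collector Checker Optimizer object] + [BaseModel Emitter Collector Checker Optimizer object] + [Binder BaseModel]
  take XMLMixin:  [XMLMixin Collector Checker Optimizer object] + [BaseModel Emitter Collector Checker Optimizer object] + [BaseModel]
  take BaseModel:  [Collector Checker Optimizer object] + [BaseModel Emitter Collector Checker Optimizer object] + [BaseModel]
  take Emitter:  [Collector Checker Optimizer object] + [Emitter Collector Checker Optimizer object]
  take Collector:  [Collector Checker Optimizer object] + [Collector Checker Optimizer object]
  take Checker:  [Checker Optimizer object] + [Checker Optimizer object]
  take Optimizer:  [Optimizer object] + [Optimizer object]
  take object:  [object] + [object]

Visitor -> Binder -> XMLMixin -> BaseModel -> Emitter -> Collector -> Checker -> Optimizer -> object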